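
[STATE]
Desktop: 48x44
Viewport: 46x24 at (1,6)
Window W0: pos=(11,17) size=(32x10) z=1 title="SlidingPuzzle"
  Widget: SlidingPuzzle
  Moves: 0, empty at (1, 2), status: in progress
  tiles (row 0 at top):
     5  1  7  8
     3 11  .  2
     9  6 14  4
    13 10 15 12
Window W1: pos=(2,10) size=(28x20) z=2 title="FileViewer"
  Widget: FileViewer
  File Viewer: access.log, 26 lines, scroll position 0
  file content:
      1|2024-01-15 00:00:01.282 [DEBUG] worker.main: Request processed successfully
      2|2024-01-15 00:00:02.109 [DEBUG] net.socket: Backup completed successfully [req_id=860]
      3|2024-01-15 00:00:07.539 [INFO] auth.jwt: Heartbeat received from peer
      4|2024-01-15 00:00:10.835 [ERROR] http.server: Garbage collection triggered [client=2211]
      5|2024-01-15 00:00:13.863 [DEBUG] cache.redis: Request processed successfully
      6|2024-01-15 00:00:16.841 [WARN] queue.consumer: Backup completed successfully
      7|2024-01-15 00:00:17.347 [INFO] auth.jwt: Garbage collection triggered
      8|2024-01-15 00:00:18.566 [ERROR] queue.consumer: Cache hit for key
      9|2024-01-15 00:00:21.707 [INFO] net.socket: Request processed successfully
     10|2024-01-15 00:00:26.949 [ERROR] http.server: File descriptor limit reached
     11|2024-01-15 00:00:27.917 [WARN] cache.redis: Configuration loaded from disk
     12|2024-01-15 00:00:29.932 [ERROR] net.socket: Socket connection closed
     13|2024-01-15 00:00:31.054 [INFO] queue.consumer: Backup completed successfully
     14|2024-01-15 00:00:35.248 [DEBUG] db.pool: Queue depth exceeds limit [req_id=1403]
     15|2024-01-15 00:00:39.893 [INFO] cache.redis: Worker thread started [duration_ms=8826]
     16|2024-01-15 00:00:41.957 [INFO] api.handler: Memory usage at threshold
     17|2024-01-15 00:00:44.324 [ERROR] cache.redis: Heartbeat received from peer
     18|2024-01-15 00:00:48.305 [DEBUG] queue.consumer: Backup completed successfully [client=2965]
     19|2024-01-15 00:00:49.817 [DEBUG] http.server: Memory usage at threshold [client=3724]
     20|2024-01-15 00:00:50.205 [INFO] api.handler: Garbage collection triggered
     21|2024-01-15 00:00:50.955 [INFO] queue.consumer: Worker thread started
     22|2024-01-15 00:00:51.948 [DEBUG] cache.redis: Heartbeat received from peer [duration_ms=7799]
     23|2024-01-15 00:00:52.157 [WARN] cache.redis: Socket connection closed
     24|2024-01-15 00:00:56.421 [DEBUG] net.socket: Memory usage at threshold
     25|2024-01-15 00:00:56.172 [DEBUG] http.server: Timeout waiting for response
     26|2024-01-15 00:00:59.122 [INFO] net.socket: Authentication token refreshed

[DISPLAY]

                                              
                                              
                                              
                                              
 ┏━━━━━━━━━━━━━━━━━━━━━━━━━━┓                 
 ┃ FileViewer               ┃                 
 ┠──────────────────────────┨                 
 ┃2024-01-15 00:00:01.282 [▲┃                 
 ┃2024-01-15 00:00:02.109 [█┃                 
 ┃2024-01-15 00:00:07.539 [░┃                 
 ┃2024-01-15 00:00:10.835 [░┃                 
 ┃2024-01-15 00:00:13.863 [░┃━━━━━━━━━━━━┓    
 ┃2024-01-15 00:00:16.841 [░┃            ┃    
 ┃2024-01-15 00:00:17.347 [░┃────────────┨    
 ┃2024-01-15 00:00:18.566 [░┃──┐         ┃    
 ┃2024-01-15 00:00:21.707 [░┃8 │         ┃    
 ┃2024-01-15 00:00:26.949 [░┃──┤         ┃    
 ┃2024-01-15 00:00:27.917 [░┃2 │         ┃    
 ┃2024-01-15 00:00:29.932 [░┃──┤         ┃    
 ┃2024-01-15 00:00:31.054 [░┃4 │         ┃    
 ┃2024-01-15 00:00:35.248 [░┃━━━━━━━━━━━━┛    
 ┃2024-01-15 00:00:39.893 [░┃                 
 ┃2024-01-15 00:00:41.957 [▼┃                 
 ┗━━━━━━━━━━━━━━━━━━━━━━━━━━┛                 


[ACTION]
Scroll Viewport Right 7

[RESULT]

                                              
                                              
                                              
                                              
┏━━━━━━━━━━━━━━━━━━━━━━━━━━┓                  
┃ FileViewer               ┃                  
┠──────────────────────────┨                  
┃2024-01-15 00:00:01.282 [▲┃                  
┃2024-01-15 00:00:02.109 [█┃                  
┃2024-01-15 00:00:07.539 [░┃                  
┃2024-01-15 00:00:10.835 [░┃                  
┃2024-01-15 00:00:13.863 [░┃━━━━━━━━━━━━┓     
┃2024-01-15 00:00:16.841 [░┃            ┃     
┃2024-01-15 00:00:17.347 [░┃────────────┨     
┃2024-01-15 00:00:18.566 [░┃──┐         ┃     
┃2024-01-15 00:00:21.707 [░┃8 │         ┃     
┃2024-01-15 00:00:26.949 [░┃──┤         ┃     
┃2024-01-15 00:00:27.917 [░┃2 │         ┃     
┃2024-01-15 00:00:29.932 [░┃──┤         ┃     
┃2024-01-15 00:00:31.054 [░┃4 │         ┃     
┃2024-01-15 00:00:35.248 [░┃━━━━━━━━━━━━┛     
┃2024-01-15 00:00:39.893 [░┃                  
┃2024-01-15 00:00:41.957 [▼┃                  
┗━━━━━━━━━━━━━━━━━━━━━━━━━━┛                  


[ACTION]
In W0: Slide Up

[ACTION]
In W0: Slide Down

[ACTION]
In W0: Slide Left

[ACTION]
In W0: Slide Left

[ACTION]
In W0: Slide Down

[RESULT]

                                              
                                              
                                              
                                              
┏━━━━━━━━━━━━━━━━━━━━━━━━━━┓                  
┃ FileViewer               ┃                  
┠──────────────────────────┨                  
┃2024-01-15 00:00:01.282 [▲┃                  
┃2024-01-15 00:00:02.109 [█┃                  
┃2024-01-15 00:00:07.539 [░┃                  
┃2024-01-15 00:00:10.835 [░┃                  
┃2024-01-15 00:00:13.863 [░┃━━━━━━━━━━━━┓     
┃2024-01-15 00:00:16.841 [░┃            ┃     
┃2024-01-15 00:00:17.347 [░┃────────────┨     
┃2024-01-15 00:00:18.566 [░┃──┐         ┃     
┃2024-01-15 00:00:21.707 [░┃  │         ┃     
┃2024-01-15 00:00:26.949 [░┃──┤         ┃     
┃2024-01-15 00:00:27.917 [░┃8 │         ┃     
┃2024-01-15 00:00:29.932 [░┃──┤         ┃     
┃2024-01-15 00:00:31.054 [░┃4 │         ┃     
┃2024-01-15 00:00:35.248 [░┃━━━━━━━━━━━━┛     
┃2024-01-15 00:00:39.893 [░┃                  
┃2024-01-15 00:00:41.957 [▼┃                  
┗━━━━━━━━━━━━━━━━━━━━━━━━━━┛                  


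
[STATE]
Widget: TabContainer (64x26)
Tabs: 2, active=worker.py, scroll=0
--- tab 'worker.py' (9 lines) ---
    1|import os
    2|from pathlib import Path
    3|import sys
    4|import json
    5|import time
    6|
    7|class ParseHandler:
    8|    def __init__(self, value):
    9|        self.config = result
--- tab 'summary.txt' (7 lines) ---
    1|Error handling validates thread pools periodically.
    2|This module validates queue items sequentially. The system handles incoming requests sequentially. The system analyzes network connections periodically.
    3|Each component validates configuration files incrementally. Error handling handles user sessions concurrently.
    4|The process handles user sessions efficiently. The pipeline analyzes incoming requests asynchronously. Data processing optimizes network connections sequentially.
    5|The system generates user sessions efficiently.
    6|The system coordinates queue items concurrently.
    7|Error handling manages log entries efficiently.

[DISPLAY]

[worker.py]│ summary.txt                                        
────────────────────────────────────────────────────────────────
import os                                                       
from pathlib import Path                                        
import sys                                                      
import json                                                     
import time                                                     
                                                                
class ParseHandler:                                             
    def __init__(self, value):                                  
        self.config = result                                    
                                                                
                                                                
                                                                
                                                                
                                                                
                                                                
                                                                
                                                                
                                                                
                                                                
                                                                
                                                                
                                                                
                                                                
                                                                


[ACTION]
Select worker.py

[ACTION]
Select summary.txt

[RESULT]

 worker.py │[summary.txt]                                       
────────────────────────────────────────────────────────────────
Error handling validates thread pools periodically.             
This module validates queue items sequentially. The system handl
Each component validates configuration files incrementally. Erro
The process handles user sessions efficiently. The pipeline anal
The system generates user sessions efficiently.                 
The system coordinates queue items concurrently.                
Error handling manages log entries efficiently.                 
                                                                
                                                                
                                                                
                                                                
                                                                
                                                                
                                                                
                                                                
                                                                
                                                                
                                                                
                                                                
                                                                
                                                                
                                                                
                                                                
                                                                


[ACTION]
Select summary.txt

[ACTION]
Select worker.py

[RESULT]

[worker.py]│ summary.txt                                        
────────────────────────────────────────────────────────────────
import os                                                       
from pathlib import Path                                        
import sys                                                      
import json                                                     
import time                                                     
                                                                
class ParseHandler:                                             
    def __init__(self, value):                                  
        self.config = result                                    
                                                                
                                                                
                                                                
                                                                
                                                                
                                                                
                                                                
                                                                
                                                                
                                                                
                                                                
                                                                
                                                                
                                                                
                                                                


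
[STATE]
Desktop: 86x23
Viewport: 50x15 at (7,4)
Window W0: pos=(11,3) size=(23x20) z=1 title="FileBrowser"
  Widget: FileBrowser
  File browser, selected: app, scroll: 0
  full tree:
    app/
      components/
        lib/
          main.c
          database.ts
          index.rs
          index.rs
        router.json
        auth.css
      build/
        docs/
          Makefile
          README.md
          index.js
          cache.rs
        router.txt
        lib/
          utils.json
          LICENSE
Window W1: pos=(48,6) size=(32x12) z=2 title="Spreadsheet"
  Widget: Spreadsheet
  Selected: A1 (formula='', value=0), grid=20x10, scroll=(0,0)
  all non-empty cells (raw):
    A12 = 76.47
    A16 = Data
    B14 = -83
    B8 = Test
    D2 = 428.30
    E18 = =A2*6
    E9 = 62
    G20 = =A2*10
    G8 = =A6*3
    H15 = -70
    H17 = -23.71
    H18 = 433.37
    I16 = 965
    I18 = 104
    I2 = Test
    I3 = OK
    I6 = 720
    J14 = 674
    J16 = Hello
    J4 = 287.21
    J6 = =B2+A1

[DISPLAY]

    ┃ FileBrowser         ┃                       
    ┠─────────────────────┨                       
    ┃> [-] app/           ┃              ┏━━━━━━━━
    ┃    [+] components/  ┃              ┃ Spreads
    ┃    [+] build/       ┃              ┠────────
    ┃                     ┃              ┃A1:     
    ┃                     ┃              ┃       A
    ┃                     ┃              ┃--------
    ┃                     ┃              ┃  1     
    ┃                     ┃              ┃  2     
    ┃                     ┃              ┃  3     
    ┃                     ┃              ┃  4     
    ┃                     ┃              ┃  5     
    ┃                     ┃              ┗━━━━━━━━
    ┃                     ┃                       


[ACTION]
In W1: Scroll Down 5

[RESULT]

    ┃ FileBrowser         ┃                       
    ┠─────────────────────┨                       
    ┃> [-] app/           ┃              ┏━━━━━━━━
    ┃    [+] components/  ┃              ┃ Spreads
    ┃    [+] build/       ┃              ┠────────
    ┃                     ┃              ┃A1:     
    ┃                     ┃              ┃       A
    ┃                     ┃              ┃--------
    ┃                     ┃              ┃  6     
    ┃                     ┃              ┃  7     
    ┃                     ┃              ┃  8     
    ┃                     ┃              ┃  9     
    ┃                     ┃              ┃ 10     
    ┃                     ┃              ┗━━━━━━━━
    ┃                     ┃                       


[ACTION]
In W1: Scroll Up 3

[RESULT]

    ┃ FileBrowser         ┃                       
    ┠─────────────────────┨                       
    ┃> [-] app/           ┃              ┏━━━━━━━━
    ┃    [+] components/  ┃              ┃ Spreads
    ┃    [+] build/       ┃              ┠────────
    ┃                     ┃              ┃A1:     
    ┃                     ┃              ┃       A
    ┃                     ┃              ┃--------
    ┃                     ┃              ┃  3     
    ┃                     ┃              ┃  4     
    ┃                     ┃              ┃  5     
    ┃                     ┃              ┃  6     
    ┃                     ┃              ┃  7     
    ┃                     ┃              ┗━━━━━━━━
    ┃                     ┃                       


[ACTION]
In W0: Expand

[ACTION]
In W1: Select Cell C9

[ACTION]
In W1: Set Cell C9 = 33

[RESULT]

    ┃ FileBrowser         ┃                       
    ┠─────────────────────┨                       
    ┃> [-] app/           ┃              ┏━━━━━━━━
    ┃    [+] components/  ┃              ┃ Spreads
    ┃    [+] build/       ┃              ┠────────
    ┃                     ┃              ┃C9: 33  
    ┃                     ┃              ┃       A
    ┃                     ┃              ┃--------
    ┃                     ┃              ┃  3     
    ┃                     ┃              ┃  4     
    ┃                     ┃              ┃  5     
    ┃                     ┃              ┃  6     
    ┃                     ┃              ┃  7     
    ┃                     ┃              ┗━━━━━━━━
    ┃                     ┃                       


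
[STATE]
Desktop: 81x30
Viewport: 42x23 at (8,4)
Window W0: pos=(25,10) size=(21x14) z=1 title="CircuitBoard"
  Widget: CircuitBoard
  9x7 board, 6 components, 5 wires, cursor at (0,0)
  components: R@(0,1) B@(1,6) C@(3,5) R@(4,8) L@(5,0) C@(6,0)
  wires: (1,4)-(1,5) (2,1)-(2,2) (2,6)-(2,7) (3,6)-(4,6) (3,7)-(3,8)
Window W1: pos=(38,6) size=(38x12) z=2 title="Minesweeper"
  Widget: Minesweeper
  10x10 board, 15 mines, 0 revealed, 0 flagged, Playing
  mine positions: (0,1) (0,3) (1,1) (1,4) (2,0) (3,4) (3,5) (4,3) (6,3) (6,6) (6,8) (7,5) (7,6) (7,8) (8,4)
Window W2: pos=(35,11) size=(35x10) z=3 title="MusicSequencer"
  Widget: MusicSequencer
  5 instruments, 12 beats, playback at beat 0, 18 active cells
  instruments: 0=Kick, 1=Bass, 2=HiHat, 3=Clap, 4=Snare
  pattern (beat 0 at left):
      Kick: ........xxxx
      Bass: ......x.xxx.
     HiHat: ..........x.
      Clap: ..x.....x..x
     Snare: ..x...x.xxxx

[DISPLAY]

                                          
                                          
                              ┏━━━━━━━━━━━
                              ┃ Minesweepe
                              ┠───────────
                              ┃■■■■■■■■■■ 
                 ┏━━━━━━━━━━━━┃■■■■■■■■■■ 
                 ┃ CircuitB┏━━━━━━━━━━━━━━
                 ┠─────────┃ MusicSequence
                 ┃   0 1 2 ┠──────────────
                 ┃0  [.]  R┃      ▼1234567
                 ┃         ┃  Kick········
                 ┃1        ┃  Bass······█·
                 ┃         ┃ HiHat········
                 ┃2       ·┃  Clap··█·····
                 ┃         ┃ Snare··█···█·
                 ┃3        ┗━━━━━━━━━━━━━━
                 ┃                   ┃    
                 ┃4                  ┃    
                 ┗━━━━━━━━━━━━━━━━━━━┛    
                                          
                                          
                                          


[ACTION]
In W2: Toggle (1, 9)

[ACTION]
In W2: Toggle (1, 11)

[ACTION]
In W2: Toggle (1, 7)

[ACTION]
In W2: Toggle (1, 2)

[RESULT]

                                          
                                          
                              ┏━━━━━━━━━━━
                              ┃ Minesweepe
                              ┠───────────
                              ┃■■■■■■■■■■ 
                 ┏━━━━━━━━━━━━┃■■■■■■■■■■ 
                 ┃ CircuitB┏━━━━━━━━━━━━━━
                 ┠─────────┃ MusicSequence
                 ┃   0 1 2 ┠──────────────
                 ┃0  [.]  R┃      ▼1234567
                 ┃         ┃  Kick········
                 ┃1        ┃  Bass··█···██
                 ┃         ┃ HiHat········
                 ┃2       ·┃  Clap··█·····
                 ┃         ┃ Snare··█···█·
                 ┃3        ┗━━━━━━━━━━━━━━
                 ┃                   ┃    
                 ┃4                  ┃    
                 ┗━━━━━━━━━━━━━━━━━━━┛    
                                          
                                          
                                          


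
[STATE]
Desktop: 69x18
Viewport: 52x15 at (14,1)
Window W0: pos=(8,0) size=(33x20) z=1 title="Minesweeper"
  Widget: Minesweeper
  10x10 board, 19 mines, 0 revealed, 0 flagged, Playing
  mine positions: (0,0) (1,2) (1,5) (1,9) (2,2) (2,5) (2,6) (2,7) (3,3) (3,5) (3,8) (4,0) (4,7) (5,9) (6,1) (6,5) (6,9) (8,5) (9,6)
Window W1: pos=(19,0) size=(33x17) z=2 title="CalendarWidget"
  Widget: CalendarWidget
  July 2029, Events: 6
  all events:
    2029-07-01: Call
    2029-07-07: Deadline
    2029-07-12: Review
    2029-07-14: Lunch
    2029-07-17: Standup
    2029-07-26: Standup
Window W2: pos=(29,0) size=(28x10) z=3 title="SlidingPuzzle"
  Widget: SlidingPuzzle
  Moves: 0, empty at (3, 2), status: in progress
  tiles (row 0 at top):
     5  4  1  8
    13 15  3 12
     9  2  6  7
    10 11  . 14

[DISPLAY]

sweep┃ Calendar┃ SlidingPuzzle            ┃         
─────┠─────────┠──────────────────────────┨         
■■■■■┃         ┃┌────┬────┬────┬────┐     ┃         
■■■■■┃Mo Tu We ┃│  5 │  4 │  1 │  8 │     ┃         
■■■■■┃         ┃├────┼────┼────┼────┤     ┃         
■■■■■┃ 2  3  4 ┃│ 13 │ 15 │  3 │ 12 │     ┃         
■■■■■┃ 9 10 11 ┃├────┼────┼────┼────┤     ┃         
■■■■■┃16 17* 18┃│  9 │  2 │  6 │  7 │     ┃         
■■■■■┃23 24 25 ┗━━━━━━━━━━━━━━━━━━━━━━━━━━┛         
■■■■■┃30 31                          ┃              
■■■■■┃                               ┃              
■■■■■┃                               ┃              
     ┃                               ┃              
     ┃                               ┃              
     ┃                               ┃              


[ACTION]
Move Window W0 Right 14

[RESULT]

     ┃ Calendar┃ SlidingPuzzle            ┃         
     ┠─────────┠──────────────────────────┨         
     ┃         ┃┌────┬────┬────┬────┐     ┃         
     ┃Mo Tu We ┃│  5 │  4 │  1 │  8 │     ┃         
     ┃         ┃├────┼────┼────┼────┤     ┃         
     ┃ 2  3  4 ┃│ 13 │ 15 │  3 │ 12 │     ┃         
     ┃ 9 10 11 ┃├────┼────┼────┼────┤     ┃         
     ┃16 17* 18┃│  9 │  2 │  6 │  7 │     ┃         
     ┃23 24 25 ┗━━━━━━━━━━━━━━━━━━━━━━━━━━┛         
     ┃30 31                          ┃  ┃           
     ┃                               ┃  ┃           
     ┃                               ┃  ┃           
     ┃                               ┃  ┃           
     ┃                               ┃  ┃           
     ┃                               ┃  ┃           


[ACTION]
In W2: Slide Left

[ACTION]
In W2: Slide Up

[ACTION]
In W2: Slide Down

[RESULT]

     ┃ Calendar┃ SlidingPuzzle            ┃         
     ┠─────────┠──────────────────────────┨         
     ┃         ┃┌────┬────┬────┬────┐     ┃         
     ┃Mo Tu We ┃│  5 │  4 │  1 │  8 │     ┃         
     ┃         ┃├────┼────┼────┼────┤     ┃         
     ┃ 2  3  4 ┃│ 13 │ 15 │  3 │ 12 │     ┃         
     ┃ 9 10 11 ┃├────┼────┼────┼────┤     ┃         
     ┃16 17* 18┃│  9 │  2 │  6 │    │     ┃         
     ┃23 24 25 ┗━━━━━━━━━━━━━━━━━━━━━━━━━━┛         
     ┃30 31                          ┃  ┃           
     ┃                               ┃  ┃           
     ┃                               ┃  ┃           
     ┃                               ┃  ┃           
     ┃                               ┃  ┃           
     ┃                               ┃  ┃           


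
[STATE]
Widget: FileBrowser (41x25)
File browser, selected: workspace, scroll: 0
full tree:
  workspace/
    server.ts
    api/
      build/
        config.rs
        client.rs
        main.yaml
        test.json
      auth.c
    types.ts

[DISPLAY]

> [-] workspace/                         
    server.ts                            
    [+] api/                             
    types.ts                             
                                         
                                         
                                         
                                         
                                         
                                         
                                         
                                         
                                         
                                         
                                         
                                         
                                         
                                         
                                         
                                         
                                         
                                         
                                         
                                         
                                         


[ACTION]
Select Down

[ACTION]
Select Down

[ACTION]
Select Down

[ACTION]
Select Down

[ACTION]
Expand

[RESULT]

  [-] workspace/                         
    server.ts                            
    [+] api/                             
  > types.ts                             
                                         
                                         
                                         
                                         
                                         
                                         
                                         
                                         
                                         
                                         
                                         
                                         
                                         
                                         
                                         
                                         
                                         
                                         
                                         
                                         
                                         


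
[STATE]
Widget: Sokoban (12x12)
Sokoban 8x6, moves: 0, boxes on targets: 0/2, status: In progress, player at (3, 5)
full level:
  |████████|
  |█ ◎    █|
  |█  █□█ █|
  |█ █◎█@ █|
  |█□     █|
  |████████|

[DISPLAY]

████████    
█ ◎    █    
█  █□█ █    
█ █◎█@ █    
█□     █    
████████    
Moves: 0  0/
            
            
            
            
            


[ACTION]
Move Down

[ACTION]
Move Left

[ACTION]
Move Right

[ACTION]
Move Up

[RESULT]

████████    
█ ◎    █    
█  █□█ █    
█ █◎█@ █    
█□     █    
████████    
Moves: 4  0/
            
            
            
            
            


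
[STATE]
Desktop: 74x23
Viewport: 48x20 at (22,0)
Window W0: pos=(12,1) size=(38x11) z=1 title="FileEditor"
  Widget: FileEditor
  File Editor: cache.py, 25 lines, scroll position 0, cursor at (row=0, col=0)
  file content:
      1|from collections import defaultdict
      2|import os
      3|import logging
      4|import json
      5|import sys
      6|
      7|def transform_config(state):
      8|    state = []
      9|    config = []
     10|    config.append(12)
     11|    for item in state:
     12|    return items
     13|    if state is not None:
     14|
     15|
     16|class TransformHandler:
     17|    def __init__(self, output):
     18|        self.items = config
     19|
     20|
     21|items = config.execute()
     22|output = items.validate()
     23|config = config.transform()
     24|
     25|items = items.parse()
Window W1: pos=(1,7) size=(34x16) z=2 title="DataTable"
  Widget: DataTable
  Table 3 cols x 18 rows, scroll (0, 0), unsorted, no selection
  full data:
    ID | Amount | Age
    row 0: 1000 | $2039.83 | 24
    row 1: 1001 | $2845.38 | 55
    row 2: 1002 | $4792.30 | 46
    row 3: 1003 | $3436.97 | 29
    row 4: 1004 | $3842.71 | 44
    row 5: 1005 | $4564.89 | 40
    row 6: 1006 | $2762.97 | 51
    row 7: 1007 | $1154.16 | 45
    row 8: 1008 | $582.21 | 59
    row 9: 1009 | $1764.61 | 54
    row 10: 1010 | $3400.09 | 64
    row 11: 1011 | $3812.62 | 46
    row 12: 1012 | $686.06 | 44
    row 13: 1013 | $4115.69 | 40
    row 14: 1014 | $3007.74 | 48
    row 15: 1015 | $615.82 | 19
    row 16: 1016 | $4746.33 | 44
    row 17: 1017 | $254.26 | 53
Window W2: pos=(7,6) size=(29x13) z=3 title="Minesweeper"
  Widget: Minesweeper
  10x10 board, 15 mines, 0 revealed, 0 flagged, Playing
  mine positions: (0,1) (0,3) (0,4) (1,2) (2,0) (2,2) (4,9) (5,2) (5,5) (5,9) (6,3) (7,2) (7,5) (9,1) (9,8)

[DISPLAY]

                                                
━━━━━━━━━━━━━━━━━━━━━━━━━━━┓                    
or                         ┃                    
───────────────────────────┨                    
ections import defaultdict▲┃                    
                          █┃                    
━━━━━━━━━━━━━┓            ░┃                    
             ┃            ░┃                    
─────────────┨            ░┃                    
             ┃            ░┃                    
             ┃ate):       ▼┃                    
             ┃━━━━━━━━━━━━━┛                    
             ┃                                  
             ┃                                  
             ┃                                  
             ┃                                  
             ┃                                  
             ┃                                  
━━━━━━━━━━━━━┛                                  
            ┃                                   


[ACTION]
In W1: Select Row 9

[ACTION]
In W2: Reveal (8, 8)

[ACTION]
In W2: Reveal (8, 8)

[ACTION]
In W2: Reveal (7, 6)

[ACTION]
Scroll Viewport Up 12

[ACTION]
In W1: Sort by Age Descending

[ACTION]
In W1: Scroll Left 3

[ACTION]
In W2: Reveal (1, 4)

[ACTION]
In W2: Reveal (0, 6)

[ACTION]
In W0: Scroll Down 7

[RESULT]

                                                
━━━━━━━━━━━━━━━━━━━━━━━━━━━┓                    
or                         ┃                    
───────────────────────────┨                    
 = []                     ▲┃                    
g = []                    ░┃                    
━━━━━━━━━━━━━┓            █┃                    
             ┃            ░┃                    
─────────────┨            ░┃                    
             ┃e:          ░┃                    
             ┃            ▼┃                    
             ┃━━━━━━━━━━━━━┛                    
             ┃                                  
             ┃                                  
             ┃                                  
             ┃                                  
             ┃                                  
             ┃                                  
━━━━━━━━━━━━━┛                                  
            ┃                                   


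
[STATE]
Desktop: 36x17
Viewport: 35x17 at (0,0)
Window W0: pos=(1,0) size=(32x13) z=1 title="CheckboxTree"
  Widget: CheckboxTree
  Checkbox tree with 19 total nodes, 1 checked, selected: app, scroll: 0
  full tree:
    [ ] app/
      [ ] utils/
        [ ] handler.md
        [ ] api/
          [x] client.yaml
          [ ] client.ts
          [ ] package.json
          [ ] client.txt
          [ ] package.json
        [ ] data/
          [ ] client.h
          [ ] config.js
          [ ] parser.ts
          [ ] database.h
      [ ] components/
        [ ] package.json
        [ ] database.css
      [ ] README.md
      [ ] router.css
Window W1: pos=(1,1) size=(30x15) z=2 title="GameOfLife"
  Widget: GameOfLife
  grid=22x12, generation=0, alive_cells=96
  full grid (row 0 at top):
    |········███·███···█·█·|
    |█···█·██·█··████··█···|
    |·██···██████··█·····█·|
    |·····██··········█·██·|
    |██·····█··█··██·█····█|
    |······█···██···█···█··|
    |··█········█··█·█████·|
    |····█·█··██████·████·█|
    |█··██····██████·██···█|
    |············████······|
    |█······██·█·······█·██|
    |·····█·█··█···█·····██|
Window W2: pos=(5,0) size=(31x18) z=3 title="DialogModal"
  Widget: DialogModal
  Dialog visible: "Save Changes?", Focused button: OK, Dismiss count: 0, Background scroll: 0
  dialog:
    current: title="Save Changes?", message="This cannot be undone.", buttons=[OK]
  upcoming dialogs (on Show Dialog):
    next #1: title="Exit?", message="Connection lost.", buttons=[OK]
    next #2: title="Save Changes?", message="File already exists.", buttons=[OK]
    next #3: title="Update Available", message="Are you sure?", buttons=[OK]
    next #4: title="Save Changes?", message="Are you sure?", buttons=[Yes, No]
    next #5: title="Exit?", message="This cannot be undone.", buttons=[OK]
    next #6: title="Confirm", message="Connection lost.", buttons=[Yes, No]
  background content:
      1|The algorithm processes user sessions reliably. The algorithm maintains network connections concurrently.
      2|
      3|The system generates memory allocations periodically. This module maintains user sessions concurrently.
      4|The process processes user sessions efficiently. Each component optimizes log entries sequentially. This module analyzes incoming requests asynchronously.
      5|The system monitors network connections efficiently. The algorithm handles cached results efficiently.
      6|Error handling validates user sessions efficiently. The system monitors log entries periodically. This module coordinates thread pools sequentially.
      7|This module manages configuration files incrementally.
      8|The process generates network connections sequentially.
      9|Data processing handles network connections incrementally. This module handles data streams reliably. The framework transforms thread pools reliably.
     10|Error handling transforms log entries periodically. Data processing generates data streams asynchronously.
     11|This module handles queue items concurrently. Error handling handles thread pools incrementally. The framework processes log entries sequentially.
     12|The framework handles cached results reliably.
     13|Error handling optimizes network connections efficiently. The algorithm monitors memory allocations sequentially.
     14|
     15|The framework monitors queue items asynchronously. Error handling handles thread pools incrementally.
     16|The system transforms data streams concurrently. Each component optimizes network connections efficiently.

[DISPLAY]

 ┏━━━┏━━━━━━━━━━━━━━━━━━━━━━━━━━━━━
 ┏━━━┃ DialogModal                 
 ┃ Ga┠─────────────────────────────
 ┠───┃The algorithm processes user 
 ┃Gen┃                             
 ┃█··┃The system generates memory a
 ┃·██┃The process processes user se
 ┃···┃Th┌───────────────────────┐ c
 ┃██·┃Er│     Save Changes?     │er
 ┃···┃Th│ This cannot be undone.│ra
 ┃··█┃Th│          [OK]         │rk
 ┃···┃Da└───────────────────────┘wo
 ┃█··┃Error handling transforms log
 ┃···┃This module handles queue ite
 ┃█··┃The framework handles cached 
 ┗━━━┃Error handling optimizes netw
     ┃                             


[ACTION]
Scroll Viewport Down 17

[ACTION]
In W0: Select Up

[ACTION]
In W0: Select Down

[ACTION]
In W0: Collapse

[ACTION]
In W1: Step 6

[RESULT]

 ┏━━━┏━━━━━━━━━━━━━━━━━━━━━━━━━━━━━
 ┏━━━┃ DialogModal                 
 ┃ Ga┠─────────────────────────────
 ┠───┃The algorithm processes user 
 ┃Gen┃                             
 ┃·█·┃The system generates memory a
 ┃█·█┃The process processes user se
 ┃·█·┃Th┌───────────────────────┐ c
 ┃·█·┃Er│     Save Changes?     │er
 ┃···┃Th│ This cannot be undone.│ra
 ┃···┃Th│          [OK]         │rk
 ┃··█┃Da└───────────────────────┘wo
 ┃···┃Error handling transforms log
 ┃···┃This module handles queue ite
 ┃···┃The framework handles cached 
 ┗━━━┃Error handling optimizes netw
     ┃                             
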